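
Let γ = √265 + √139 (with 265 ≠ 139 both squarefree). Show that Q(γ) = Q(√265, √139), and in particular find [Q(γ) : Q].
[Q(γ) : Q] = 4 (equivalently, Q(γ) = Q(√265, √139))

Obviously Q(γ) ⊆ Q(√265, √139), and [Q(√265, √139):Q] = 4 (since 265, 139 are distinct squarefree integers > 1 with 36835 not a perfect square). To show equality we compute the minimal polynomial of γ. From γ = √265 + √139: γ^2 = 265 + 2√(36835) + 139 = 404 + 2√(36835), so γ^2 - 404 = 2√(36835); squaring, (γ^2 - 404)^2 = 4·36835, i.e. γ^4 - 808γ^2 + 163216 - 147340 = 0, i.e. γ^4 - 808γ^2 + 15876 = 0. So γ is a root of x^4 - 808x^2 + 15876. This polynomial is irreducible over Q: it has no rational root (each ±√265 ± √139 is irrational), and any factorization into two quadratics over Q would force √(36835) ∈ Q (pairing opposite roots) or √265, √139 ∈ Q (other pairings), all impossible. Hence [Q(γ):Q] = 4 = [Q(√265, √139):Q], so Q(γ) = Q(√265, √139).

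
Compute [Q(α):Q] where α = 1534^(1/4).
[Q(α):Q] = 4

α is a root of x^4 - 1534. By Eisenstein's criterion at the prime p = 2 (which divides the constant term 1534 but p^2 = 4 does not, since 1534 is squarefree), x^4 - 1534 is irreducible over Q. Hence [Q(α):Q] = 4.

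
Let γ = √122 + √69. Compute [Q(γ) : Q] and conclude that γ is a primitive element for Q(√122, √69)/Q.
[Q(γ) : Q] = 4 (equivalently, Q(γ) = Q(√122, √69))

Obviously Q(γ) ⊆ Q(√122, √69), and [Q(√122, √69):Q] = 4 (since 122, 69 are distinct squarefree integers > 1 with 8418 not a perfect square). To show equality we compute the minimal polynomial of γ. From γ = √122 + √69: γ^2 = 122 + 2√(8418) + 69 = 191 + 2√(8418), so γ^2 - 191 = 2√(8418); squaring, (γ^2 - 191)^2 = 4·8418, i.e. γ^4 - 382γ^2 + 36481 - 33672 = 0, i.e. γ^4 - 382γ^2 + 2809 = 0. So γ is a root of x^4 - 382x^2 + 2809. This polynomial is irreducible over Q: it has no rational root (each ±√122 ± √69 is irrational), and any factorization into two quadratics over Q would force √(8418) ∈ Q (pairing opposite roots) or √122, √69 ∈ Q (other pairings), all impossible. Hence [Q(γ):Q] = 4 = [Q(√122, √69):Q], so Q(γ) = Q(√122, √69).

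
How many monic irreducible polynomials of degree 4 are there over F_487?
There are 14062224348 monic irreducible polynomials of degree 4 over F_487

Each element of F_{487^4} that lies in no proper subfield is a root of exactly one monic irreducible of degree 4 over F_487, and each such polynomial has 4 distinct roots in F_{487^4}. By Möbius inversion the count is N_487(4) = (1/4) Σ_{d|4} μ(4/d) · 487^d = (1/4)(μ(4)·487^1 + μ(2)·487^2 + μ(1)·487^4) = 56248897392/4 = 14062224348.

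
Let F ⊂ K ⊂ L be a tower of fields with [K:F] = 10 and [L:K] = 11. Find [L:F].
[L:F] = 110

The tower law says that for any tower of field extensions F ⊂ K ⊂ L with finite degrees, [L:F] = [L:K] · [K:F]. Here this gives [L:F] = 11 · 10 = 110.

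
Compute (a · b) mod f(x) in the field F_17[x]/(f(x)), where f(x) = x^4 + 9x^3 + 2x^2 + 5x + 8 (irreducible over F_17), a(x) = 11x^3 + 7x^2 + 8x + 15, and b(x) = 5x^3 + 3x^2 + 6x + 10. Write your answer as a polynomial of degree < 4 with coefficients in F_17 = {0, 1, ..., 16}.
a · b ≡ 5x^3 + 3x^2 + 11x + 6 (mod f(x))

Multiply in F_17[x]: a(x)·b(x) = (11x^3 + 7x^2 + 8x + 15)·(5x^3 + 3x^2 + 6x + 10) = 4x^6 + 8x^4 + 13x^3 + 10x^2 + 14. This has degree ≥ 4, so divide by f(x) over F_17: 4x^6 + 8x^4 + 13x^3 + 10x^2 + 14 = (4x^2 + 15x + 1)·(x^4 + 9x^3 + 2x^2 + 5x + 8) + (5x^3 + 3x^2 + 11x + 6). Hence a·b ≡ 5x^3 + 3x^2 + 11x + 6 (mod f). (F_17[x]/(f) is a field with 17^4 = 83521 elements since f is irreducible of degree 4.)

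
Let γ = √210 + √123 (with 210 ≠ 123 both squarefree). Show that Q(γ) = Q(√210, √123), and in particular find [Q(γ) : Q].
[Q(γ) : Q] = 4 (equivalently, Q(γ) = Q(√210, √123))

Obviously Q(γ) ⊆ Q(√210, √123), and [Q(√210, √123):Q] = 4 (since 210, 123 are distinct squarefree integers > 1 with 25830 not a perfect square). To show equality we compute the minimal polynomial of γ. From γ = √210 + √123: γ^2 = 210 + 2√(25830) + 123 = 333 + 2√(25830), so γ^2 - 333 = 2√(25830); squaring, (γ^2 - 333)^2 = 4·25830, i.e. γ^4 - 666γ^2 + 110889 - 103320 = 0, i.e. γ^4 - 666γ^2 + 7569 = 0. So γ is a root of x^4 - 666x^2 + 7569. This polynomial is irreducible over Q: it has no rational root (each ±√210 ± √123 is irrational), and any factorization into two quadratics over Q would force √(25830) ∈ Q (pairing opposite roots) or √210, √123 ∈ Q (other pairings), all impossible. Hence [Q(γ):Q] = 4 = [Q(√210, √123):Q], so Q(γ) = Q(√210, √123).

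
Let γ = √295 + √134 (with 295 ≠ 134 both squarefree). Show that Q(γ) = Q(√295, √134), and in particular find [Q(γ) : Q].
[Q(γ) : Q] = 4 (equivalently, Q(γ) = Q(√295, √134))

Obviously Q(γ) ⊆ Q(√295, √134), and [Q(√295, √134):Q] = 4 (since 295, 134 are distinct squarefree integers > 1 with 39530 not a perfect square). To show equality we compute the minimal polynomial of γ. From γ = √295 + √134: γ^2 = 295 + 2√(39530) + 134 = 429 + 2√(39530), so γ^2 - 429 = 2√(39530); squaring, (γ^2 - 429)^2 = 4·39530, i.e. γ^4 - 858γ^2 + 184041 - 158120 = 0, i.e. γ^4 - 858γ^2 + 25921 = 0. So γ is a root of x^4 - 858x^2 + 25921. This polynomial is irreducible over Q: it has no rational root (each ±√295 ± √134 is irrational), and any factorization into two quadratics over Q would force √(39530) ∈ Q (pairing opposite roots) or √295, √134 ∈ Q (other pairings), all impossible. Hence [Q(γ):Q] = 4 = [Q(√295, √134):Q], so Q(γ) = Q(√295, √134).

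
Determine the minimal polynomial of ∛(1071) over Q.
m_α(x) = x^3 - 1071

α satisfies α^3 = 1071, so x^3 - 1071 annihilates α. By the rational root test, a rational root p/q (in lowest terms) of x^3 - 1071 would satisfy p^3 = 1071 q^3, forcing q = 1 and p^3 = 1071; but 1071 is not a perfect cube, contradiction. A monic cubic over Q with no rational root is irreducible (any nontrivial factorization would include a linear factor). Hence x^3 - 1071 is the minimal polynomial of α, and in particular [Q(α):Q] = 3.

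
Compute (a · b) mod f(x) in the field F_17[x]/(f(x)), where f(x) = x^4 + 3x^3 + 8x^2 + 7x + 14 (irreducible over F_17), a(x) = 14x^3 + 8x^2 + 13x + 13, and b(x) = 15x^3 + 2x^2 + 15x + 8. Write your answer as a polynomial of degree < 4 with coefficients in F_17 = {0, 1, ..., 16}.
a · b ≡ 5x^2 + 9x + 2 (mod f(x))

Multiply in F_17[x]: a(x)·b(x) = (14x^3 + 8x^2 + 13x + 13)·(15x^3 + 2x^2 + 15x + 8) = 6x^6 + 12x^5 + 13x^4 + 11x^3 + 13x^2 + 10x + 2. This has degree ≥ 4, so divide by f(x) over F_17: 6x^6 + 12x^5 + 13x^4 + 11x^3 + 13x^2 + 10x + 2 = (6x^2 + 11x)·(x^4 + 3x^3 + 8x^2 + 7x + 14) + (5x^2 + 9x + 2). Hence a·b ≡ 5x^2 + 9x + 2 (mod f). (F_17[x]/(f) is a field with 17^4 = 83521 elements since f is irreducible of degree 4.)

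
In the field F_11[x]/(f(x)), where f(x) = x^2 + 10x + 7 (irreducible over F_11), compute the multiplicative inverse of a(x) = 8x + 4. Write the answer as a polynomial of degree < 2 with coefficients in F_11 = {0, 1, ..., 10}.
a(x)^(-1) ≡ 3x + 1 (mod f(x))

Since f is irreducible over F_11, F_11[x]/(f) is a field and a(x) ≠ 0 has an inverse. Apply the extended Euclidean algorithm to f(x) and a(x) in F_11[x]: f(x) = (7x + 6)·a(x) + (5). The last nonzero remainder is the constant 5 = gcd(f, a) in F_11. Back-substituting through the division chain expresses 5 = s(x)·a(x) + t(x)·f(x) with s(x) ≡ 4x + 5 (mod f), so (4x + 5)·a(x) ≡ 5 (mod f). Multiplying by 5^(-1) ≡ 9 in F_11 gives a(x)^(-1) ≡ 9·(4x + 5) ≡ 3x + 1 (mod f). Check: (8x + 4)·(3x + 1) = 2x^2 + 9x + 4 ≡ 1 (mod x^2 + 10x + 7).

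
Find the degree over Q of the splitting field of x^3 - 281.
[K : Q] = 6

The roots of x^3 - 281 are ∛281, ω∛281, ω^2∛281 where ω = e^(2πi/3) is a primitive cube root of unity, so K = Q(∛281, ω). Now [Q(∛281):Q] = 3 (since 281 is not a perfect cube, x^3 - 281 is irreducible) and [Q(ω):Q] = 2. Both 2 and 3 divide [K:Q], and [K:Q] ≤ 3·2 = 6, so [K:Q] = 6. (Equivalently: Q(∛281) ⊂ R but ω ∉ R, so [K : Q(∛281)] = 2.)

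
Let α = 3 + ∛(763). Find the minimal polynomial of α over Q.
m_α(x) = x^3 - 9x^2 + 27x - 790

Set β = α - 3 = ∛(763), so β^3 = 763. Then (α - 3)^3 - 763 = 0, i.e. α is a root of g(x) = (x - 3)^3 - 763 = x^3 - 9x^2 + 27x - 790. Since g(x) = h(x - 3) where h(x) = x^3 - 763, and h is irreducible over Q (because 763 is not a perfect cube, so h has no rational root, and a monic cubic with no rational root is irreducible), g is also irreducible (irreducibility is preserved under the substitution x → x - 3). Hence m_α(x) = x^3 - 9x^2 + 27x - 790.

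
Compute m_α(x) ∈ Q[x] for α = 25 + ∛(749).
m_α(x) = x^3 - 75x^2 + 1875x - 16374

Set β = α - 25 = ∛(749), so β^3 = 749. Then (α - 25)^3 - 749 = 0, i.e. α is a root of g(x) = (x - 25)^3 - 749 = x^3 - 75x^2 + 1875x - 16374. Since g(x) = h(x - 25) where h(x) = x^3 - 749, and h is irreducible over Q (because 749 is not a perfect cube, so h has no rational root, and a monic cubic with no rational root is irreducible), g is also irreducible (irreducibility is preserved under the substitution x → x - 25). Hence m_α(x) = x^3 - 75x^2 + 1875x - 16374.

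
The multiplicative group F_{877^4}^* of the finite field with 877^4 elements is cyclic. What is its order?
|F_{877^4}^*| = 591559418640

F_{877^4} has 877^4 = 591559418641 elements; its multiplicative group consists of all nonzero elements, so |F_{877^4}^*| = 591559418641 - 1 = 591559418640. (It is cyclic since any finite subgroup of the multiplicative group of a field is cyclic.)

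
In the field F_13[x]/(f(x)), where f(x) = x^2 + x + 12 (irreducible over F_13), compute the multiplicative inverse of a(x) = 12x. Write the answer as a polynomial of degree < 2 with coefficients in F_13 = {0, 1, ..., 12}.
a(x)^(-1) ≡ 12x + 12 (mod f(x))

Since f is irreducible over F_13, F_13[x]/(f) is a field and a(x) ≠ 0 has an inverse. Apply the extended Euclidean algorithm to f(x) and a(x) in F_13[x]: f(x) = (12x + 12)·a(x) + (12). The last nonzero remainder is the constant 12 = gcd(f, a) in F_13. Back-substituting through the division chain expresses 12 = s(x)·a(x) + t(x)·f(x) with s(x) ≡ x + 1 (mod f), so (x + 1)·a(x) ≡ 12 (mod f). Multiplying by 12^(-1) ≡ 12 in F_13 gives a(x)^(-1) ≡ 12·(x + 1) ≡ 12x + 12 (mod f). Check: (12x)·(12x + 12) = x^2 + x ≡ 1 (mod x^2 + x + 12).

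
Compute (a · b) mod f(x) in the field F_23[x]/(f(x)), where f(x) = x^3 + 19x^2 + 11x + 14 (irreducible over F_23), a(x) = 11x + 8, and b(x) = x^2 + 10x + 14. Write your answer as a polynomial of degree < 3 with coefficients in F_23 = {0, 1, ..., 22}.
a · b ≡ x^2 + 21x + 4 (mod f(x))

Multiply in F_23[x]: a(x)·b(x) = (11x + 8)·(x^2 + 10x + 14) = 11x^3 + 3x^2 + 4x + 20. This has degree ≥ 3, so divide by f(x) over F_23: 11x^3 + 3x^2 + 4x + 20 = (11)·(x^3 + 19x^2 + 11x + 14) + (x^2 + 21x + 4). Hence a·b ≡ x^2 + 21x + 4 (mod f). (F_23[x]/(f) is a field with 23^3 = 12167 elements since f is irreducible of degree 3.)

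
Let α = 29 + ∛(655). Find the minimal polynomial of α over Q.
m_α(x) = x^3 - 87x^2 + 2523x - 25044

Set β = α - 29 = ∛(655), so β^3 = 655. Then (α - 29)^3 - 655 = 0, i.e. α is a root of g(x) = (x - 29)^3 - 655 = x^3 - 87x^2 + 2523x - 25044. Since g(x) = h(x - 29) where h(x) = x^3 - 655, and h is irreducible over Q (because 655 is not a perfect cube, so h has no rational root, and a monic cubic with no rational root is irreducible), g is also irreducible (irreducibility is preserved under the substitution x → x - 29). Hence m_α(x) = x^3 - 87x^2 + 2523x - 25044.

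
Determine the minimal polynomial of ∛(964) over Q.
m_α(x) = x^3 - 964

α satisfies α^3 = 964, so x^3 - 964 annihilates α. By the rational root test, a rational root p/q (in lowest terms) of x^3 - 964 would satisfy p^3 = 964 q^3, forcing q = 1 and p^3 = 964; but 964 is not a perfect cube, contradiction. A monic cubic over Q with no rational root is irreducible (any nontrivial factorization would include a linear factor). Hence x^3 - 964 is the minimal polynomial of α, and in particular [Q(α):Q] = 3.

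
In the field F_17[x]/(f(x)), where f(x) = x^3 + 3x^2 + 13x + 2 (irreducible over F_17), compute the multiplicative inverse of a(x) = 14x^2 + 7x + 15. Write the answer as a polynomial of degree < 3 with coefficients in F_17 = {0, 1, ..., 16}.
a(x)^(-1) ≡ 15x^2 + 14x + 14 (mod f(x))

Since f is irreducible over F_17, F_17[x]/(f) is a field and a(x) ≠ 0 has an inverse. Apply the extended Euclidean algorithm to f(x) and a(x) in F_17[x]: f(x) = (11x + 2)·a(x) + (4x + 6);  a(x) = (12x + 5)·(4x + 6) + (2). The last nonzero remainder is the constant 2 = gcd(f, a) in F_17. Back-substituting through the division chain expresses 2 = s(x)·a(x) + t(x)·f(x) with s(x) ≡ 13x^2 + 11x + 11 (mod f), so (13x^2 + 11x + 11)·a(x) ≡ 2 (mod f). Multiplying by 2^(-1) ≡ 9 in F_17 gives a(x)^(-1) ≡ 9·(13x^2 + 11x + 11) ≡ 15x^2 + 14x + 14 (mod f). Check: (14x^2 + 7x + 15)·(15x^2 + 14x + 14) = 6x^4 + 12x^3 + 9x^2 + 2x + 6 ≡ 1 (mod x^3 + 3x^2 + 13x + 2).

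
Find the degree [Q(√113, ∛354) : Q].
[Q(√113, ∛354) : Q] = 6

Let L = Q(√113, ∛354). Since Q(√113) ⊂ L and [Q(√113):Q] = 2, the tower law gives 2 | [L:Q]. Likewise Q(∛354) ⊂ L with [Q(∛354):Q] = 3 (because 354 is not a perfect cube), so 3 | [L:Q]. As gcd(2,3) = 1, [L:Q] is divisible by 6. Conversely L is generated over Q by √113 and ∛354, so [L:Q] ≤ 2·3 = 6. Therefore [Q(√113, ∛354) : Q] = 6.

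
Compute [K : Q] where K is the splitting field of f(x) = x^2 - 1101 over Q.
[K : Q] = 2

f(x) = x^2 - 1101 factors as (x - √1101)(x + √1101). The splitting field is K = Q(√1101). Since 1101 is squarefree and > 1, it is not a perfect square, so x^2 - 1101 is irreducible over Q and [Q(√1101) : Q] = 2. Hence [K : Q] = 2.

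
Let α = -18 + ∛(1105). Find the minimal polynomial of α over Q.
m_α(x) = x^3 + 54x^2 + 972x + 4727

Set β = α + 18 = ∛(1105), so β^3 = 1105. Then (α + 18)^3 - 1105 = 0, i.e. α is a root of g(x) = (x + 18)^3 - 1105 = x^3 + 54x^2 + 972x + 4727. Since g(x) = h(x + 18) where h(x) = x^3 - 1105, and h is irreducible over Q (because 1105 is not a perfect cube, so h has no rational root, and a monic cubic with no rational root is irreducible), g is also irreducible (irreducibility is preserved under the substitution x → x + 18). Hence m_α(x) = x^3 + 54x^2 + 972x + 4727.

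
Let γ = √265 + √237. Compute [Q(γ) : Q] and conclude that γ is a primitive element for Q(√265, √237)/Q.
[Q(γ) : Q] = 4 (equivalently, Q(γ) = Q(√265, √237))

Obviously Q(γ) ⊆ Q(√265, √237), and [Q(√265, √237):Q] = 4 (since 265, 237 are distinct squarefree integers > 1 with 62805 not a perfect square). To show equality we compute the minimal polynomial of γ. From γ = √265 + √237: γ^2 = 265 + 2√(62805) + 237 = 502 + 2√(62805), so γ^2 - 502 = 2√(62805); squaring, (γ^2 - 502)^2 = 4·62805, i.e. γ^4 - 1004γ^2 + 252004 - 251220 = 0, i.e. γ^4 - 1004γ^2 + 784 = 0. So γ is a root of x^4 - 1004x^2 + 784. This polynomial is irreducible over Q: it has no rational root (each ±√265 ± √237 is irrational), and any factorization into two quadratics over Q would force √(62805) ∈ Q (pairing opposite roots) or √265, √237 ∈ Q (other pairings), all impossible. Hence [Q(γ):Q] = 4 = [Q(√265, √237):Q], so Q(γ) = Q(√265, √237).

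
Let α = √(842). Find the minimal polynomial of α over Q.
m_α(x) = x^2 - 842

α satisfies α^2 - 842 = 0, so x^2 - 842 annihilates α. Since d = 842 is squarefree and ≠ 1, it is not a perfect square in Q, so x^2 - 842 has no rational root and is therefore irreducible over Q (a degree-2 polynomial over a field is irreducible iff it has no root). Hence m_α(x) = x^2 - 842.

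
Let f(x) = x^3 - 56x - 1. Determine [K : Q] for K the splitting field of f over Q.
[K : Q] = 6

By the rational root test, any rational root of the monic integer polynomial f(x) = x^3 - 56x - 1 must be an integer dividing the constant term -1, i.e. one of ±{1}. Evaluating: f(1) = -56, f(-1) = 54; none is 0, so f has no rational root and is therefore irreducible over Q (a cubic with no linear factor over a field is irreducible). For an irreducible cubic, the Galois group is A_3 or S_3 according as the discriminant disc(f) = -4a^3 - 27b^2 = -4·(-56)^3 - 27·(-1)^2 = 702437 is or is not a square in Q. Here disc(f) = 702437 is not a perfect square in Q, so the Galois group of f over Q is not contained in A_3 and must be all of S_3. The splitting field has degree |S_3| = 6 over Q, so [K : Q] = 6.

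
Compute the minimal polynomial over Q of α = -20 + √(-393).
m_α(x) = x^2 + 40x + 793

From α + 20 = √(-393), squaring gives (α + 20)^2 = -393, i.e. α^2 + 40α + 400 = -393, so α^2 + 40α + 793 = 0. The discriminant of x^2 + 40x + 793 is (40)^2 - 4·(793) = 1600 - 3172 = -1572, and 4·(-393) is not a perfect square in Q since -393 is squarefree and ≠ 1. Hence x^2 + 40x + 793 is irreducible over Q and is the minimal polynomial of α.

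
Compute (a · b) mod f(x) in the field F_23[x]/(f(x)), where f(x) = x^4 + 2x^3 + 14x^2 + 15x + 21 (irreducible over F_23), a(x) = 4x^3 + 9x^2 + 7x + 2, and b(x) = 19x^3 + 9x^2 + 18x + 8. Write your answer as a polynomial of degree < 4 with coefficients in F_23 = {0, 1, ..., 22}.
a · b ≡ 15x^2 + 21x + 11 (mod f(x))

Multiply in F_23[x]: a(x)·b(x) = (4x^3 + 9x^2 + 7x + 2)·(19x^3 + 9x^2 + 18x + 8) = 7x^6 + 10x^4 + 19x^3 + 9x^2 + 16. This has degree ≥ 4, so divide by f(x) over F_23: 7x^6 + 10x^4 + 19x^3 + 9x^2 + 16 = (7x^2 + 9x + 9)·(x^4 + 2x^3 + 14x^2 + 15x + 21) + (15x^2 + 21x + 11). Hence a·b ≡ 15x^2 + 21x + 11 (mod f). (F_23[x]/(f) is a field with 23^4 = 279841 elements since f is irreducible of degree 4.)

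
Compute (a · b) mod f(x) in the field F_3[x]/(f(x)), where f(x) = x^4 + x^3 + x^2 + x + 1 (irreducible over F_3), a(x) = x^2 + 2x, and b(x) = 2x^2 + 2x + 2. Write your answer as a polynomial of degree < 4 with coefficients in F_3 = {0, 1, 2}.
a · b ≡ x^3 + x^2 + 2x + 1 (mod f(x))

Multiply in F_3[x]: a(x)·b(x) = (x^2 + 2x)·(2x^2 + 2x + 2) = 2x^4 + x. This has degree ≥ 4, so divide by f(x) over F_3: 2x^4 + x = (2)·(x^4 + x^3 + x^2 + x + 1) + (x^3 + x^2 + 2x + 1). Hence a·b ≡ x^3 + x^2 + 2x + 1 (mod f). (F_3[x]/(f) is a field with 3^4 = 81 elements since f is irreducible of degree 4.)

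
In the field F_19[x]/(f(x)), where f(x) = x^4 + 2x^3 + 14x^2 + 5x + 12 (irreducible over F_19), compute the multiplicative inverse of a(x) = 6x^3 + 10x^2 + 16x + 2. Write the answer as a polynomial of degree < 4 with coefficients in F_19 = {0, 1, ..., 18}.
a(x)^(-1) ≡ 13x^3 + 3x^2 + 12x + 12 (mod f(x))

Since f is irreducible over F_19, F_19[x]/(f) is a field and a(x) ≠ 0 has an inverse. Apply the extended Euclidean algorithm to f(x) and a(x) in F_19[x]: f(x) = (16x + 18)·a(x) + (15x^2 + 8x + 14);  a(x) = (8x + 4)·(15x^2 + 8x + 14) + (5x + 3);  (15x^2 + 8x + 14) = (3x + 15)·(5x + 3) + (7). The last nonzero remainder is the constant 7 = gcd(f, a) in F_19. Back-substituting through the division chain expresses 7 = s(x)·a(x) + t(x)·f(x) with s(x) ≡ 15x^3 + 2x^2 + 8x + 8 (mod f), so (15x^3 + 2x^2 + 8x + 8)·a(x) ≡ 7 (mod f). Multiplying by 7^(-1) ≡ 11 in F_19 gives a(x)^(-1) ≡ 11·(15x^3 + 2x^2 + 8x + 8) ≡ 13x^3 + 3x^2 + 12x + 12 (mod f). Check: (6x^3 + 10x^2 + 16x + 2)·(13x^3 + 3x^2 + 12x + 12) = 2x^6 + 15x^5 + 6x^4 + 14x^2 + 7x + 5 ≡ 1 (mod x^4 + 2x^3 + 14x^2 + 5x + 12).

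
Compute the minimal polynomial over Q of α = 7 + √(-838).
m_α(x) = x^2 - 14x + 887

From α - 7 = √(-838), squaring gives (α - 7)^2 = -838, i.e. α^2 - 14α + 49 = -838, so α^2 - 14α + 887 = 0. The discriminant of x^2 - 14x + 887 is (-14)^2 - 4·(887) = 196 - 3548 = -3352, and 4·(-838) is not a perfect square in Q since -838 is squarefree and ≠ 1. Hence x^2 - 14x + 887 is irreducible over Q and is the minimal polynomial of α.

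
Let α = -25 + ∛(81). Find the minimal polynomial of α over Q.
m_α(x) = x^3 + 75x^2 + 1875x + 15544

Set β = α + 25 = ∛(81), so β^3 = 81. Then (α + 25)^3 - 81 = 0, i.e. α is a root of g(x) = (x + 25)^3 - 81 = x^3 + 75x^2 + 1875x + 15544. Since g(x) = h(x + 25) where h(x) = x^3 - 81, and h is irreducible over Q (because 81 is not a perfect cube, so h has no rational root, and a monic cubic with no rational root is irreducible), g is also irreducible (irreducibility is preserved under the substitution x → x + 25). Hence m_α(x) = x^3 + 75x^2 + 1875x + 15544.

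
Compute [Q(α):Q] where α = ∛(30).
[Q(α):Q] = 3

The minimal polynomial of α is x^3 - 30, irreducible over Q since 30 is not a perfect cube (so x^3 - 30 has no rational root). Hence [Q(α):Q] = deg(m_α) = 3.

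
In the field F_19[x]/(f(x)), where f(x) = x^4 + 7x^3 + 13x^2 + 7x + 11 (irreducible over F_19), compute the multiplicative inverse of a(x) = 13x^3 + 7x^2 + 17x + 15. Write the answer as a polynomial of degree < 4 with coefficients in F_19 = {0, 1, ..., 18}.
a(x)^(-1) ≡ 9x^3 + 18x^2 + 14x + 15 (mod f(x))

Since f is irreducible over F_19, F_19[x]/(f) is a field and a(x) ≠ 0 has an inverse. Apply the extended Euclidean algorithm to f(x) and a(x) in F_19[x]: f(x) = (3x + 15)·a(x) + (9x^2 + 11x + 14);  a(x) = (12x + 3)·(9x^2 + 11x + 14) + (6x + 11);  (9x^2 + 11x + 14) = (11x + 7)·(6x + 11) + (13). The last nonzero remainder is the constant 13 = gcd(f, a) in F_19. Back-substituting through the division chain expresses 13 = s(x)·a(x) + t(x)·f(x) with s(x) ≡ 3x^3 + 6x^2 + 11x + 5 (mod f), so (3x^3 + 6x^2 + 11x + 5)·a(x) ≡ 13 (mod f). Multiplying by 13^(-1) ≡ 3 in F_19 gives a(x)^(-1) ≡ 3·(3x^3 + 6x^2 + 11x + 5) ≡ 9x^3 + 18x^2 + 14x + 15 (mod f). Check: (13x^3 + 7x^2 + 17x + 15)·(9x^3 + 18x^2 + 14x + 15) = 3x^6 + 12x^5 + 5x^4 + 12x^3 + 5x^2 + 9x + 16 ≡ 1 (mod x^4 + 7x^3 + 13x^2 + 7x + 11).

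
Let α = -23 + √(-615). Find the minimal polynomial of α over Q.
m_α(x) = x^2 + 46x + 1144

From α + 23 = √(-615), squaring gives (α + 23)^2 = -615, i.e. α^2 + 46α + 529 = -615, so α^2 + 46α + 1144 = 0. The discriminant of x^2 + 46x + 1144 is (46)^2 - 4·(1144) = 2116 - 4576 = -2460, and 4·(-615) is not a perfect square in Q since -615 is squarefree and ≠ 1. Hence x^2 + 46x + 1144 is irreducible over Q and is the minimal polynomial of α.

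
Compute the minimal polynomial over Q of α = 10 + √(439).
m_α(x) = x^2 - 20x - 339

From α - 10 = √(439), squaring gives (α - 10)^2 = 439, i.e. α^2 - 20α + 100 = 439, so α^2 - 20α - 339 = 0. The discriminant of x^2 - 20x - 339 is (-20)^2 - 4·(-339) = 400 + 1356 = 1756, and 4·(439) is not a perfect square in Q since 439 is squarefree and ≠ 1. Hence x^2 - 20x - 339 is irreducible over Q and is the minimal polynomial of α.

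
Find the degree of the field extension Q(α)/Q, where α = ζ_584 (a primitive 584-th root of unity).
[Q(α):Q] = 288

The minimal polynomial of ζ_584 over Q is the 584-th cyclotomic polynomial Φ_584(x), which is irreducible over Q and has degree φ(584) = 288. Hence [Q(α):Q] = φ(584) = 288.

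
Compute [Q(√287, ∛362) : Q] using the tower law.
[Q(√287, ∛362) : Q] = 6

Let L = Q(√287, ∛362). Since Q(√287) ⊂ L and [Q(√287):Q] = 2, the tower law gives 2 | [L:Q]. Likewise Q(∛362) ⊂ L with [Q(∛362):Q] = 3 (because 362 is not a perfect cube), so 3 | [L:Q]. As gcd(2,3) = 1, [L:Q] is divisible by 6. Conversely L is generated over Q by √287 and ∛362, so [L:Q] ≤ 2·3 = 6. Therefore [Q(√287, ∛362) : Q] = 6.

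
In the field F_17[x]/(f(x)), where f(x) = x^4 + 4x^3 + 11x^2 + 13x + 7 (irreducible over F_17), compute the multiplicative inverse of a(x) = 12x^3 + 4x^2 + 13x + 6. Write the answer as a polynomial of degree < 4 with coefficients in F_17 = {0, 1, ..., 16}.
a(x)^(-1) ≡ 2x^3 + 7x^2 + 16x + 12 (mod f(x))

Since f is irreducible over F_17, F_17[x]/(f) is a field and a(x) ≠ 0 has an inverse. Apply the extended Euclidean algorithm to f(x) and a(x) in F_17[x]: f(x) = (10x + 14)·a(x) + (12x^2 + 9x + 8);  a(x) = (x + 1)·(12x^2 + 9x + 8) + (13x + 15);  (12x^2 + 9x + 8) = (14x + 12)·(13x + 15) + (15). The last nonzero remainder is the constant 15 = gcd(f, a) in F_17. Back-substituting through the division chain expresses 15 = s(x)·a(x) + t(x)·f(x) with s(x) ≡ 13x^3 + 3x^2 + 2x + 10 (mod f), so (13x^3 + 3x^2 + 2x + 10)·a(x) ≡ 15 (mod f). Multiplying by 15^(-1) ≡ 8 in F_17 gives a(x)^(-1) ≡ 8·(13x^3 + 3x^2 + 2x + 10) ≡ 2x^3 + 7x^2 + 16x + 12 (mod f). Check: (12x^3 + 4x^2 + 13x + 6)·(2x^3 + 7x^2 + 16x + 12) = 7x^6 + 7x^5 + 8x^4 + 5x^3 + 9x^2 + 14x + 4 ≡ 1 (mod x^4 + 4x^3 + 11x^2 + 13x + 7).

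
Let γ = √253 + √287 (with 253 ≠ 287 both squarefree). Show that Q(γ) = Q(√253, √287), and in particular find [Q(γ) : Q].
[Q(γ) : Q] = 4 (equivalently, Q(γ) = Q(√253, √287))

Obviously Q(γ) ⊆ Q(√253, √287), and [Q(√253, √287):Q] = 4 (since 253, 287 are distinct squarefree integers > 1 with 72611 not a perfect square). To show equality we compute the minimal polynomial of γ. From γ = √253 + √287: γ^2 = 253 + 2√(72611) + 287 = 540 + 2√(72611), so γ^2 - 540 = 2√(72611); squaring, (γ^2 - 540)^2 = 4·72611, i.e. γ^4 - 1080γ^2 + 291600 - 290444 = 0, i.e. γ^4 - 1080γ^2 + 1156 = 0. So γ is a root of x^4 - 1080x^2 + 1156. This polynomial is irreducible over Q: it has no rational root (each ±√253 ± √287 is irrational), and any factorization into two quadratics over Q would force √(72611) ∈ Q (pairing opposite roots) or √253, √287 ∈ Q (other pairings), all impossible. Hence [Q(γ):Q] = 4 = [Q(√253, √287):Q], so Q(γ) = Q(√253, √287).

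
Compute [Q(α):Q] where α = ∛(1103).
[Q(α):Q] = 3

The minimal polynomial of α is x^3 - 1103, irreducible over Q since 1103 is not a perfect cube (so x^3 - 1103 has no rational root). Hence [Q(α):Q] = deg(m_α) = 3.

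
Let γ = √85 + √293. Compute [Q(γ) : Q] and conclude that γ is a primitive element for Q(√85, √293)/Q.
[Q(γ) : Q] = 4 (equivalently, Q(γ) = Q(√85, √293))

Obviously Q(γ) ⊆ Q(√85, √293), and [Q(√85, √293):Q] = 4 (since 85, 293 are distinct squarefree integers > 1 with 24905 not a perfect square). To show equality we compute the minimal polynomial of γ. From γ = √85 + √293: γ^2 = 85 + 2√(24905) + 293 = 378 + 2√(24905), so γ^2 - 378 = 2√(24905); squaring, (γ^2 - 378)^2 = 4·24905, i.e. γ^4 - 756γ^2 + 142884 - 99620 = 0, i.e. γ^4 - 756γ^2 + 43264 = 0. So γ is a root of x^4 - 756x^2 + 43264. This polynomial is irreducible over Q: it has no rational root (each ±√85 ± √293 is irrational), and any factorization into two quadratics over Q would force √(24905) ∈ Q (pairing opposite roots) or √85, √293 ∈ Q (other pairings), all impossible. Hence [Q(γ):Q] = 4 = [Q(√85, √293):Q], so Q(γ) = Q(√85, √293).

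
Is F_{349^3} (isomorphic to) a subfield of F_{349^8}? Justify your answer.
No: F_{349^3} is not a subfield of F_{349^8}

F_{p^m} embeds in F_{p^n} iff m | n. Here 3 ∤ 8 (since 8 = 2·3 + 2 with remainder 2 ≠ 0), so F_{349^3} is not a subfield of F_{349^8}. Equivalently: if it were, the tower law would give 3 = [F_{349^3}:F_349] dividing [F_{349^8}:F_349] = 8, contradiction.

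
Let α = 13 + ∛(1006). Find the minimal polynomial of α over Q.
m_α(x) = x^3 - 39x^2 + 507x - 3203

Set β = α - 13 = ∛(1006), so β^3 = 1006. Then (α - 13)^3 - 1006 = 0, i.e. α is a root of g(x) = (x - 13)^3 - 1006 = x^3 - 39x^2 + 507x - 3203. Since g(x) = h(x - 13) where h(x) = x^3 - 1006, and h is irreducible over Q (because 1006 is not a perfect cube, so h has no rational root, and a monic cubic with no rational root is irreducible), g is also irreducible (irreducibility is preserved under the substitution x → x - 13). Hence m_α(x) = x^3 - 39x^2 + 507x - 3203.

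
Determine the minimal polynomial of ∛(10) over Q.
m_α(x) = x^3 - 10

α satisfies α^3 = 10, so x^3 - 10 annihilates α. By the rational root test, a rational root p/q (in lowest terms) of x^3 - 10 would satisfy p^3 = 10 q^3, forcing q = 1 and p^3 = 10; but 10 is not a perfect cube, contradiction. A monic cubic over Q with no rational root is irreducible (any nontrivial factorization would include a linear factor). Hence x^3 - 10 is the minimal polynomial of α, and in particular [Q(α):Q] = 3.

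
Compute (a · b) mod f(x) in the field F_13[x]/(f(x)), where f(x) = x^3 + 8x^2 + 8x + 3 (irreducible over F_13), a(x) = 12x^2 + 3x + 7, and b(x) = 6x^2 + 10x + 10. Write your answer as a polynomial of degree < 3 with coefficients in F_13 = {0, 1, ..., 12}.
a · b ≡ 8x + 6 (mod f(x))

Multiply in F_13[x]: a(x)·b(x) = (12x^2 + 3x + 7)·(6x^2 + 10x + 10) = 7x^4 + 8x^3 + 10x^2 + 9x + 5. This has degree ≥ 3, so divide by f(x) over F_13: 7x^4 + 8x^3 + 10x^2 + 9x + 5 = (7x + 4)·(x^3 + 8x^2 + 8x + 3) + (8x + 6). Hence a·b ≡ 8x + 6 (mod f). (F_13[x]/(f) is a field with 13^3 = 2197 elements since f is irreducible of degree 3.)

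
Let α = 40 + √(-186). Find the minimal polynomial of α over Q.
m_α(x) = x^2 - 80x + 1786

From α - 40 = √(-186), squaring gives (α - 40)^2 = -186, i.e. α^2 - 80α + 1600 = -186, so α^2 - 80α + 1786 = 0. The discriminant of x^2 - 80x + 1786 is (-80)^2 - 4·(1786) = 6400 - 7144 = -744, and 4·(-186) is not a perfect square in Q since -186 is squarefree and ≠ 1. Hence x^2 - 80x + 1786 is irreducible over Q and is the minimal polynomial of α.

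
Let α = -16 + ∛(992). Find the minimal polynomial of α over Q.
m_α(x) = x^3 + 48x^2 + 768x + 3104

Set β = α + 16 = ∛(992), so β^3 = 992. Then (α + 16)^3 - 992 = 0, i.e. α is a root of g(x) = (x + 16)^3 - 992 = x^3 + 48x^2 + 768x + 3104. Since g(x) = h(x + 16) where h(x) = x^3 - 992, and h is irreducible over Q (because 992 is not a perfect cube, so h has no rational root, and a monic cubic with no rational root is irreducible), g is also irreducible (irreducibility is preserved under the substitution x → x + 16). Hence m_α(x) = x^3 + 48x^2 + 768x + 3104.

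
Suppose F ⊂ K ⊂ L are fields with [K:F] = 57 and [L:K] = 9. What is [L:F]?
[L:F] = 513

The tower law says that for any tower of field extensions F ⊂ K ⊂ L with finite degrees, [L:F] = [L:K] · [K:F]. Here this gives [L:F] = 9 · 57 = 513.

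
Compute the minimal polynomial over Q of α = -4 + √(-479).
m_α(x) = x^2 + 8x + 495

From α + 4 = √(-479), squaring gives (α + 4)^2 = -479, i.e. α^2 + 8α + 16 = -479, so α^2 + 8α + 495 = 0. The discriminant of x^2 + 8x + 495 is (8)^2 - 4·(495) = 64 - 1980 = -1916, and 4·(-479) is not a perfect square in Q since -479 is squarefree and ≠ 1. Hence x^2 + 8x + 495 is irreducible over Q and is the minimal polynomial of α.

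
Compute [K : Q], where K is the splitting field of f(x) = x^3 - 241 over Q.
[K : Q] = 6

The roots of x^3 - 241 are ∛241, ω∛241, ω^2∛241 where ω = e^(2πi/3) is a primitive cube root of unity, so K = Q(∛241, ω). Now [Q(∛241):Q] = 3 (since 241 is not a perfect cube, x^3 - 241 is irreducible) and [Q(ω):Q] = 2. Both 2 and 3 divide [K:Q], and [K:Q] ≤ 3·2 = 6, so [K:Q] = 6. (Equivalently: Q(∛241) ⊂ R but ω ∉ R, so [K : Q(∛241)] = 2.)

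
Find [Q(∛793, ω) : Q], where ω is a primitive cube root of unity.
[Q(∛793, ω) : Q] = 6

[Q(∛793):Q] = 3 (min poly x^3 - 793, irreducible since 793 is not a perfect cube). [Q(ω):Q] = 2 (min poly x^2 + x + 1). Since Q(∛793) ⊂ R and ω ∉ R, we have ω ∉ Q(∛793), so x^2 + x + 1 remains irreducible over Q(∛793) and [Q(∛793, ω) : Q(∛793)] = 2. By the tower law, [Q(∛793, ω) : Q] = 3 · 2 = 6. (In fact Q(∛793, ω) is the splitting field of x^3 - 793 over Q.)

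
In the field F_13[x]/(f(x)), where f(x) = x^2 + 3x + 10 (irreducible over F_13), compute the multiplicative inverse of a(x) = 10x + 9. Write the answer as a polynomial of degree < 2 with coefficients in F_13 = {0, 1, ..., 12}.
a(x)^(-1) ≡ 11x + 1 (mod f(x))

Since f is irreducible over F_13, F_13[x]/(f) is a field and a(x) ≠ 0 has an inverse. Apply the extended Euclidean algorithm to f(x) and a(x) in F_13[x]: f(x) = (4x + 11)·a(x) + (2). The last nonzero remainder is the constant 2 = gcd(f, a) in F_13. Back-substituting through the division chain expresses 2 = s(x)·a(x) + t(x)·f(x) with s(x) ≡ 9x + 2 (mod f), so (9x + 2)·a(x) ≡ 2 (mod f). Multiplying by 2^(-1) ≡ 7 in F_13 gives a(x)^(-1) ≡ 7·(9x + 2) ≡ 11x + 1 (mod f). Check: (10x + 9)·(11x + 1) = 6x^2 + 5x + 9 ≡ 1 (mod x^2 + 3x + 10).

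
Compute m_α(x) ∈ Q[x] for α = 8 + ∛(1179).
m_α(x) = x^3 - 24x^2 + 192x - 1691

Set β = α - 8 = ∛(1179), so β^3 = 1179. Then (α - 8)^3 - 1179 = 0, i.e. α is a root of g(x) = (x - 8)^3 - 1179 = x^3 - 24x^2 + 192x - 1691. Since g(x) = h(x - 8) where h(x) = x^3 - 1179, and h is irreducible over Q (because 1179 is not a perfect cube, so h has no rational root, and a monic cubic with no rational root is irreducible), g is also irreducible (irreducibility is preserved under the substitution x → x - 8). Hence m_α(x) = x^3 - 24x^2 + 192x - 1691.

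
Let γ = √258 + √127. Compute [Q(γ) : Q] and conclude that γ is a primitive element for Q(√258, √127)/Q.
[Q(γ) : Q] = 4 (equivalently, Q(γ) = Q(√258, √127))

Obviously Q(γ) ⊆ Q(√258, √127), and [Q(√258, √127):Q] = 4 (since 258, 127 are distinct squarefree integers > 1 with 32766 not a perfect square). To show equality we compute the minimal polynomial of γ. From γ = √258 + √127: γ^2 = 258 + 2√(32766) + 127 = 385 + 2√(32766), so γ^2 - 385 = 2√(32766); squaring, (γ^2 - 385)^2 = 4·32766, i.e. γ^4 - 770γ^2 + 148225 - 131064 = 0, i.e. γ^4 - 770γ^2 + 17161 = 0. So γ is a root of x^4 - 770x^2 + 17161. This polynomial is irreducible over Q: it has no rational root (each ±√258 ± √127 is irrational), and any factorization into two quadratics over Q would force √(32766) ∈ Q (pairing opposite roots) or √258, √127 ∈ Q (other pairings), all impossible. Hence [Q(γ):Q] = 4 = [Q(√258, √127):Q], so Q(γ) = Q(√258, √127).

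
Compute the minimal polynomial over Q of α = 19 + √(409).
m_α(x) = x^2 - 38x - 48

From α - 19 = √(409), squaring gives (α - 19)^2 = 409, i.e. α^2 - 38α + 361 = 409, so α^2 - 38α - 48 = 0. The discriminant of x^2 - 38x - 48 is (-38)^2 - 4·(-48) = 1444 + 192 = 1636, and 4·(409) is not a perfect square in Q since 409 is squarefree and ≠ 1. Hence x^2 - 38x - 48 is irreducible over Q and is the minimal polynomial of α.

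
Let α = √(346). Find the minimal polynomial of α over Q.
m_α(x) = x^2 - 346

α satisfies α^2 - 346 = 0, so x^2 - 346 annihilates α. Since d = 346 is squarefree and ≠ 1, it is not a perfect square in Q, so x^2 - 346 has no rational root and is therefore irreducible over Q (a degree-2 polynomial over a field is irreducible iff it has no root). Hence m_α(x) = x^2 - 346.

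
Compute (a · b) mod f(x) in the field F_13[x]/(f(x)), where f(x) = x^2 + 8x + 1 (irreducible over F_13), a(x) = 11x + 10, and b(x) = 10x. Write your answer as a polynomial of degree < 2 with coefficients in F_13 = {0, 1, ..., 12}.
a · b ≡ 7 (mod f(x))

Multiply in F_13[x]: a(x)·b(x) = (11x + 10)·(10x) = 6x^2 + 9x. This has degree ≥ 2, so divide by f(x) over F_13: 6x^2 + 9x = (6)·(x^2 + 8x + 1) + (7). Hence a·b ≡ 7 (mod f). (F_13[x]/(f) is a field with 13^2 = 169 elements since f is irreducible of degree 2.)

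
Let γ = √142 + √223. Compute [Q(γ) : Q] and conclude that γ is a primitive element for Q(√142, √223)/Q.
[Q(γ) : Q] = 4 (equivalently, Q(γ) = Q(√142, √223))

Obviously Q(γ) ⊆ Q(√142, √223), and [Q(√142, √223):Q] = 4 (since 142, 223 are distinct squarefree integers > 1 with 31666 not a perfect square). To show equality we compute the minimal polynomial of γ. From γ = √142 + √223: γ^2 = 142 + 2√(31666) + 223 = 365 + 2√(31666), so γ^2 - 365 = 2√(31666); squaring, (γ^2 - 365)^2 = 4·31666, i.e. γ^4 - 730γ^2 + 133225 - 126664 = 0, i.e. γ^4 - 730γ^2 + 6561 = 0. So γ is a root of x^4 - 730x^2 + 6561. This polynomial is irreducible over Q: it has no rational root (each ±√142 ± √223 is irrational), and any factorization into two quadratics over Q would force √(31666) ∈ Q (pairing opposite roots) or √142, √223 ∈ Q (other pairings), all impossible. Hence [Q(γ):Q] = 4 = [Q(√142, √223):Q], so Q(γ) = Q(√142, √223).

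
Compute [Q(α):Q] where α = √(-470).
[Q(α):Q] = 2

[Q(α):Q] equals the degree of the minimal polynomial of α. Here α^2 = -470 and x^2 + 470 is irreducible (d = -470 is squarefree, ≠ 1, hence not a square), so deg(m_α) = 2. Thus [Q(α):Q] = 2.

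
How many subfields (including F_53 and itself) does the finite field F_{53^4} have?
F_{53^4} has 3 subfields

The subfields of F_{p^n} are exactly the fields F_{p^d} for d | n (each is the fixed field of the unique index-d subgroup of Gal(F_{p^n}/F_p) ≅ Z/nZ). The divisors of n = 4 are {1, 2, 4}, giving 3 subfields: F_{53^1}, F_{53^2}, F_{53^4}.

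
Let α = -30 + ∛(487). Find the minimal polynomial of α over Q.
m_α(x) = x^3 + 90x^2 + 2700x + 26513

Set β = α + 30 = ∛(487), so β^3 = 487. Then (α + 30)^3 - 487 = 0, i.e. α is a root of g(x) = (x + 30)^3 - 487 = x^3 + 90x^2 + 2700x + 26513. Since g(x) = h(x + 30) where h(x) = x^3 - 487, and h is irreducible over Q (because 487 is not a perfect cube, so h has no rational root, and a monic cubic with no rational root is irreducible), g is also irreducible (irreducibility is preserved under the substitution x → x + 30). Hence m_α(x) = x^3 + 90x^2 + 2700x + 26513.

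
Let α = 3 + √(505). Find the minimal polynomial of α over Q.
m_α(x) = x^2 - 6x - 496

From α - 3 = √(505), squaring gives (α - 3)^2 = 505, i.e. α^2 - 6α + 9 = 505, so α^2 - 6α - 496 = 0. The discriminant of x^2 - 6x - 496 is (-6)^2 - 4·(-496) = 36 + 1984 = 2020, and 4·(505) is not a perfect square in Q since 505 is squarefree and ≠ 1. Hence x^2 - 6x - 496 is irreducible over Q and is the minimal polynomial of α.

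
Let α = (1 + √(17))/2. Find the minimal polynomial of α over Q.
m_α(x) = x^2 - x - 4

From 2α - 1 = √(17), squaring gives (2α - 1)^2 = 17, i.e. 4α^2 - 4α + 1 = 17, so α^2 - α + (1 - 17)/4 = 0. Since 17 ≡ 1 (mod 4), (1 - 17)/4 = -4 ∈ Z. The polynomial x^2 - x - 4 has discriminant 1 - 4·(-4) = 17, which is not a perfect square in Q (d = 17 is squarefree and ≠ 1), so x^2 - x - 4 is irreducible over Q. It is the minimal polynomial of α.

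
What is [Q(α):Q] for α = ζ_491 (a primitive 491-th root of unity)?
[Q(α):Q] = 490

The minimal polynomial of ζ_491 over Q is the 491-th cyclotomic polynomial Φ_491(x), which is irreducible over Q and has degree φ(491) = 490. Hence [Q(α):Q] = φ(491) = 490.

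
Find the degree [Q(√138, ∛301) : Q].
[Q(√138, ∛301) : Q] = 6

Let L = Q(√138, ∛301). Since Q(√138) ⊂ L and [Q(√138):Q] = 2, the tower law gives 2 | [L:Q]. Likewise Q(∛301) ⊂ L with [Q(∛301):Q] = 3 (because 301 is not a perfect cube), so 3 | [L:Q]. As gcd(2,3) = 1, [L:Q] is divisible by 6. Conversely L is generated over Q by √138 and ∛301, so [L:Q] ≤ 2·3 = 6. Therefore [Q(√138, ∛301) : Q] = 6.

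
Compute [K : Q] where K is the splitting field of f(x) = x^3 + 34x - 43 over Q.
[K : Q] = 6

By the rational root test, any rational root of the monic integer polynomial f(x) = x^3 + 34x - 43 must be an integer dividing the constant term -43, i.e. one of ±{1, 43}. Evaluating: f(1) = -8, f(-1) = -78, f(43) = 80926, f(-43) = -81012; none is 0, so f has no rational root and is therefore irreducible over Q (a cubic with no linear factor over a field is irreducible). For an irreducible cubic, the Galois group is A_3 or S_3 according as the discriminant disc(f) = -4a^3 - 27b^2 = -4·(34)^3 - 27·(-43)^2 = -207139 is or is not a square in Q. Here disc(f) = -207139 is not a perfect square in Q, so the Galois group of f over Q is not contained in A_3 and must be all of S_3. The splitting field has degree |S_3| = 6 over Q, so [K : Q] = 6.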